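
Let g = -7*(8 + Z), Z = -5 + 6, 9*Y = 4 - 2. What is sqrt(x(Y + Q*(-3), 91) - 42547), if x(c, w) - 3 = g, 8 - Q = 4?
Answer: I*sqrt(42607) ≈ 206.41*I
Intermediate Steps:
Y = 2/9 (Y = (4 - 2)/9 = (1/9)*2 = 2/9 ≈ 0.22222)
Q = 4 (Q = 8 - 1*4 = 8 - 4 = 4)
Z = 1
g = -63 (g = -7*(8 + 1) = -7*9 = -63)
x(c, w) = -60 (x(c, w) = 3 - 63 = -60)
sqrt(x(Y + Q*(-3), 91) - 42547) = sqrt(-60 - 42547) = sqrt(-42607) = I*sqrt(42607)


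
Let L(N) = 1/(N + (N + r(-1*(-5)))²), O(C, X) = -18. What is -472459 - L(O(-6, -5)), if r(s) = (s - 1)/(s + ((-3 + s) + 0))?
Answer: -6615370967/14002 ≈ -4.7246e+5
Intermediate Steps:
r(s) = (-1 + s)/(-3 + 2*s) (r(s) = (-1 + s)/(s + (-3 + s)) = (-1 + s)/(-3 + 2*s))
L(N) = 1/(N + (4/7 + N)²) (L(N) = 1/(N + (N + (-1 - 1*(-5))/(-3 + 2*(-1*(-5))))²) = 1/(N + (N + (-1 + 5)/(-3 + 2*5))²) = 1/(N + (N + 4/(-3 + 10))²) = 1/(N + (N + 4/7)²) = 1/(N + (4/7 + N)²))
-472459 - L(O(-6, -5)) = -472459 - 49/((4 + 7*(-18))² + 49*(-18)) = -472459 - 49/((4 - 126)² - 882) = -472459 - 49/((-122)² - 882) = -472459 - 49/(14884 - 882) = -472459 - 49/14002 = -6615370967/14002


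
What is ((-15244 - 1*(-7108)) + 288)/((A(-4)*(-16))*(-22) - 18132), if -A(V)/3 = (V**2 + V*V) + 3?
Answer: 654/4591 ≈ 0.14245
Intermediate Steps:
A(V) = -9 - 6*V**2 (A(V) = -3*((V**2 + V*V) + 3) = -3*((V**2 + V**2) + 3) = -3*(2*V**2 + 3) = -3*(3 + 2*V**2) = -9 - 6*V**2)
((-15244 - 1*(-7108)) + 288)/((A(-4)*(-16))*(-22) - 18132) = ((-15244 - 1*(-7108)) + 288)/(((-9 - 6*(-4)**2)*(-16))*(-22) - 18132) = ((-15244 + 7108) + 288)/(((-9 - 6*16)*(-16))*(-22) - 18132) = (-8136 + 288)/(((-9 - 96)*(-16))*(-22) - 18132) = -7848/(-105*(-16)*(-22) - 18132) = -7848/(1680*(-22) - 18132) = -7848/(-36960 - 18132) = -7848/(-55092) = -7848*(-1/55092) = 654/4591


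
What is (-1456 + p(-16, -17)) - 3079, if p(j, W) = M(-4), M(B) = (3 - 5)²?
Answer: -4531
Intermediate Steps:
M(B) = 4 (M(B) = (-2)² = 4)
p(j, W) = 4
(-1456 + p(-16, -17)) - 3079 = (-1456 + 4) - 3079 = -1452 - 3079 = -4531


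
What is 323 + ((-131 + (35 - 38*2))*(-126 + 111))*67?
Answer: 173183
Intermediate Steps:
323 + ((-131 + (35 - 38*2))*(-126 + 111))*67 = 323 + ((-131 + (35 - 1*76))*(-15))*67 = 323 + ((-131 + (35 - 76))*(-15))*67 = 323 + ((-131 - 41)*(-15))*67 = 323 - 172*(-15)*67 = 323 + 2580*67 = 323 + 172860 = 173183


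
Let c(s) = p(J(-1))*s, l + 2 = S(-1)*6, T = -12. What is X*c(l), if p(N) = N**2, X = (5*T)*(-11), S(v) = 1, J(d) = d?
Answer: 2640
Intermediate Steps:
X = 660 (X = (5*(-12))*(-11) = -60*(-11) = 660)
l = 4 (l = -2 + 1*6 = -2 + 6 = 4)
c(s) = s (c(s) = (-1)**2*s = 1*s = s)
X*c(l) = 660*4 = 2640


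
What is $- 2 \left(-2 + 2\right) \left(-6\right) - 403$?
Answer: $-403$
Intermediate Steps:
$- 2 \left(-2 + 2\right) \left(-6\right) - 403 = \left(-2\right) 0 \left(-6\right) - 403 = 0 \left(-6\right) - 403 = 0 - 403 = -403$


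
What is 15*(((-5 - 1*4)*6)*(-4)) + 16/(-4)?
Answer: 3236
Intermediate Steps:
15*(((-5 - 1*4)*6)*(-4)) + 16/(-4) = 15*(((-5 - 4)*6)*(-4)) + 16*(-¼) = 15*(-9*6*(-4)) - 4 = 15*(-54*(-4)) - 4 = 15*216 - 4 = 3240 - 4 = 3236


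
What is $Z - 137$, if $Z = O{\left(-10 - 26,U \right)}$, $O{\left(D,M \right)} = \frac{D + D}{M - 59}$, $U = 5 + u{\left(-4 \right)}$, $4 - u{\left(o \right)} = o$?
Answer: $- \frac{3115}{23} \approx -135.43$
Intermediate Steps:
$u{\left(o \right)} = 4 - o$
$U = 13$ ($U = 5 + \left(4 - -4\right) = 5 + \left(4 + 4\right) = 5 + 8 = 13$)
$O{\left(D,M \right)} = \frac{2 D}{-59 + M}$
$Z = \frac{36}{23}$ ($Z = \frac{2 \left(-10 - 26\right)}{-59 + 13} = 2 \left(-36\right) \frac{1}{-46} = 2 \left(-36\right) \left(- \frac{1}{46}\right) = \frac{36}{23} \approx 1.5652$)
$Z - 137 = \frac{36}{23} - 137 = - \frac{3115}{23}$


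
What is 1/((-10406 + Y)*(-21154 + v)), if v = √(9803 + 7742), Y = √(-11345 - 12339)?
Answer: 1/(2*(5203 - I*√5921)*(21154 - 11*√145)) ≈ 4.5704e-9 + 6.7593e-11*I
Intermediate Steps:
Y = 2*I*√5921 (Y = √(-23684) = 2*I*√5921 ≈ 153.9*I)
v = 11*√145 (v = √17545 = 11*√145 ≈ 132.46)
1/((-10406 + Y)*(-21154 + v)) = 1/((-10406 + 2*I*√5921)*(-21154 + 11*√145)) = 1/((-21154 + 11*√145)*(-10406 + 2*I*√5921))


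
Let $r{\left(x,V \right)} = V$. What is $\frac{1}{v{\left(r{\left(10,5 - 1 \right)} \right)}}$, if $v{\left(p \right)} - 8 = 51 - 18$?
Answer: $\frac{1}{41} \approx 0.02439$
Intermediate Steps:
$v{\left(p \right)} = 41$ ($v{\left(p \right)} = 8 + \left(51 - 18\right) = 8 + 33 = 41$)
$\frac{1}{v{\left(r{\left(10,5 - 1 \right)} \right)}} = \frac{1}{41}$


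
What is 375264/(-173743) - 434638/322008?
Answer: -98176660073/27973317972 ≈ -3.5097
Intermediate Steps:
375264/(-173743) - 434638/322008 = 375264*(-1/173743) - 434638*1/322008 = -375264/173743 - 217319/161004 = -98176660073/27973317972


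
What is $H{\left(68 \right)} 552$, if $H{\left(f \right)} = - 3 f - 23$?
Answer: $-125304$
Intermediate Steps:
$H{\left(f \right)} = -23 - 3 f$
$H{\left(68 \right)} 552 = \left(-23 - 204\right) 552 = \left(-227\right) 552 = -125304$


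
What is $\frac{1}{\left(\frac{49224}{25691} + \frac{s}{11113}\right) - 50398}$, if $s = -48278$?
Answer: $- \frac{285504083}{14389528058820} \approx -1.9841 \cdot 10^{-5}$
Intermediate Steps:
$\frac{1}{\left(\frac{49224}{25691} + \frac{s}{11113}\right) - 50398} = \frac{1}{\left(\frac{49224}{25691} - \frac{48278}{11113}\right) - 50398} = \frac{1}{- \frac{693283786}{285504083} - 50398} = \frac{1}{- \frac{14389528058820}{285504083}} = - \frac{285504083}{14389528058820}$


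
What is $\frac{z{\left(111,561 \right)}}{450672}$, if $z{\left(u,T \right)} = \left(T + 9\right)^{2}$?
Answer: $\frac{27075}{37556} \approx 0.72092$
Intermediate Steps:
$z{\left(u,T \right)} = \left(9 + T\right)^{2}$
$\frac{z{\left(111,561 \right)}}{450672} = \frac{\left(9 + 561\right)^{2}}{450672} = 570^{2} \cdot \frac{1}{450672} = 324900 \cdot \frac{1}{450672} = \frac{27075}{37556}$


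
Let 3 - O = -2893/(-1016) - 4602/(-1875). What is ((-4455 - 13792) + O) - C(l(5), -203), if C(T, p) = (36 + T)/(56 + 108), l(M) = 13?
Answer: -475128352179/26035000 ≈ -18250.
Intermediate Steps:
O = -1461669/635000 (O = 3 - (-2893/(-1016) - 4602/(-1875)) = 3 - (-2893*(-1/1016) - 4602*(-1/1875)) = 3 - (2893/1016 + 1534/625) = 3 - 1*3366669/635000 = 3 - 3366669/635000 = -1461669/635000 ≈ -2.3018)
C(T, p) = 9/41 + T/164 (C(T, p) = (36 + T)/164 = (36 + T)*(1/164) = 9/41 + T/164)
((-4455 - 13792) + O) - C(l(5), -203) = ((-4455 - 13792) - 1461669/635000) - (9/41 + (1/164)*13) = (-18247 - 1461669/635000) - (9/41 + 13/164) = -11588306669/635000 - 1*49/164 = -11588306669/635000 - 49/164 = -475128352179/26035000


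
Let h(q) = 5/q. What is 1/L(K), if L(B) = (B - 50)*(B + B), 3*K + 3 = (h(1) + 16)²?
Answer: 1/28032 ≈ 3.5673e-5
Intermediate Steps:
K = 146 (K = -1 + (5/1 + 16)²/3 = -1 + (5*1 + 16)²/3 = -1 + (5 + 16)²/3 = -1 + (⅓)*21² = -1 + (⅓)*441 = -1 + 147 = 146)
L(B) = 2*B*(-50 + B) (L(B) = (-50 + B)*(2*B) = 2*B*(-50 + B))
1/L(K) = 1/(2*146*(-50 + 146)) = 1/(2*146*96) = 1/28032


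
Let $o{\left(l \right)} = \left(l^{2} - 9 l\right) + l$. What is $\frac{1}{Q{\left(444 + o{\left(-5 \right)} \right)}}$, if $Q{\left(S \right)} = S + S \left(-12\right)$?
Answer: $- \frac{1}{5599} \approx -0.0001786$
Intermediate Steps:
$o{\left(l \right)} = l^{2} - 8 l$
$Q{\left(S \right)} = - 11 S$ ($Q{\left(S \right)} = S - 12 S = - 11 S$)
$\frac{1}{Q{\left(444 + o{\left(-5 \right)} \right)}} = \frac{1}{\left(-11\right) \left(444 - 5 \left(-8 - 5\right)\right)} = \frac{1}{\left(-11\right) \left(444 - -65\right)} = \frac{1}{\left(-11\right) \left(444 + 65\right)} = \frac{1}{\left(-11\right) 509} = \frac{1}{-5599} = - \frac{1}{5599}$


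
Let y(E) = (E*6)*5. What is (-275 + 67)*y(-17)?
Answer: 106080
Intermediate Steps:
y(E) = 30*E (y(E) = (6*E)*5 = 30*E)
(-275 + 67)*y(-17) = (-275 + 67)*(30*(-17)) = -208*(-510) = 106080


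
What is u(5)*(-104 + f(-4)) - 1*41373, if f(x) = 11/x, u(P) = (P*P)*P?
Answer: -218867/4 ≈ -54717.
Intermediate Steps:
u(P) = P**3 (u(P) = P**2*P = P**3)
u(5)*(-104 + f(-4)) - 1*41373 = 5**3*(-104 + 11/(-4)) - 1*41373 = 125*(-104 + 11*(-1/4)) - 41373 = 125*(-104 - 11/4) - 41373 = 125*(-427/4) - 41373 = -53375/4 - 41373 = -218867/4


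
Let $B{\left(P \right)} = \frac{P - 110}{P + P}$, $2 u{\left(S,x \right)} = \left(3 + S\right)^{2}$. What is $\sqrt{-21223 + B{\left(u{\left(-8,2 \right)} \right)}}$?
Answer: $\frac{i \sqrt{2122690}}{10} \approx 145.69 i$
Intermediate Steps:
$u{\left(S,x \right)} = \frac{\left(3 + S\right)^{2}}{2}$
$B{\left(P \right)} = \frac{-110 + P}{2 P}$
$\sqrt{-21223 + B{\left(u{\left(-8,2 \right)} \right)}} = \sqrt{-21223 + \frac{-110 + \frac{\left(3 - 8\right)^{2}}{2}}{2 \frac{\left(3 - 8\right)^{2}}{2}}} = \sqrt{-21223 + \frac{-110 + \frac{\left(-5\right)^{2}}{2}}{2 \frac{\left(-5\right)^{2}}{2}}} = \sqrt{-21223 + \frac{-110 + \frac{1}{2} \cdot 25}{2 \cdot \frac{1}{2} \cdot 25}} = \sqrt{-21223 + \frac{-110 + \frac{25}{2}}{2 \cdot \frac{25}{2}}} = \sqrt{-21223 + \frac{1}{2} \cdot \frac{2}{25} \left(- \frac{195}{2}\right)} = \sqrt{-21223 - \frac{39}{10}} = \sqrt{- \frac{212269}{10}} = \frac{i \sqrt{2122690}}{10}$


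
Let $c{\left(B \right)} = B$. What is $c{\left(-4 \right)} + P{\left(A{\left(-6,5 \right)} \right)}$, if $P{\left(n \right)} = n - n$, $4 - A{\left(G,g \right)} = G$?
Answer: $-4$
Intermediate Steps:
$A{\left(G,g \right)} = 4 - G$
$P{\left(n \right)} = 0$
$c{\left(-4 \right)} + P{\left(A{\left(-6,5 \right)} \right)} = -4 + 0 = -4$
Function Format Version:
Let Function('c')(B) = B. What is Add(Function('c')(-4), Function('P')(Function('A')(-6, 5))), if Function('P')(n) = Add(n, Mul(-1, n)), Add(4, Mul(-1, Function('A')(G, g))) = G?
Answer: -4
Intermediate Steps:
Function('A')(G, g) = Add(4, Mul(-1, G))
Function('P')(n) = 0
Add(Function('c')(-4), Function('P')(Function('A')(-6, 5))) = Add(-4, 0) = -4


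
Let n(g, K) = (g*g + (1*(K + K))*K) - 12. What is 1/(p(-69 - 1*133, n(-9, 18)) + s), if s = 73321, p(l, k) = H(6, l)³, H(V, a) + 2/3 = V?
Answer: 27/1983763 ≈ 1.3610e-5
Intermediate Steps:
H(V, a) = -⅔ + V
n(g, K) = -12 + g² + 2*K² (n(g, K) = (g² + (1*(2*K))*K) - 12 = (g² + (2*K)*K) - 12 = (g² + 2*K²) - 12 = -12 + g² + 2*K²)
p(l, k) = 4096/27 (p(l, k) = (-⅔ + 6)³ = (16/3)³ = 4096/27)
1/(p(-69 - 1*133, n(-9, 18)) + s) = 1/(4096/27 + 73321) = 1/(1983763/27) = 27/1983763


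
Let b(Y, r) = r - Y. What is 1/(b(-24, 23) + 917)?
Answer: 1/964 ≈ 0.0010373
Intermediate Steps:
1/(b(-24, 23) + 917) = 1/((23 - 1*(-24)) + 917) = 1/((23 + 24) + 917) = 1/(47 + 917) = 1/964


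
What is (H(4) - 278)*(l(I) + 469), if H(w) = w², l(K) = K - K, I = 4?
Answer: -122878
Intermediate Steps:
l(K) = 0
(H(4) - 278)*(l(I) + 469) = (4² - 278)*(0 + 469) = (16 - 278)*469 = -262*469 = -122878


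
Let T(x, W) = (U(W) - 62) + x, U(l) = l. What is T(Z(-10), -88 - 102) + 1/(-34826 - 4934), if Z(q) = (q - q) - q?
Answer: -9621921/39760 ≈ -242.00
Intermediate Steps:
Z(q) = -q (Z(q) = 0 - q = -q)
T(x, W) = -62 + W + x (T(x, W) = (W - 62) + x = (-62 + W) + x = -62 + W + x)
T(Z(-10), -88 - 102) + 1/(-34826 - 4934) = (-62 + (-88 - 102) - 1*(-10)) + 1/(-34826 - 4934) = (-62 - 190 + 10) + 1/(-39760) = -242 - 1/39760 = -9621921/39760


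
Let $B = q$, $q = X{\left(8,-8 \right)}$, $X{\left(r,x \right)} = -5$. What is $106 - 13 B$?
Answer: $171$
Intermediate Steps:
$q = -5$
$B = -5$
$106 - 13 B = 106 - -65 = 106 + 65 = 171$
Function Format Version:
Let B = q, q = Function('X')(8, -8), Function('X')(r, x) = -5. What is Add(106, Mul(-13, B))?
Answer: 171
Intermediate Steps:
q = -5
B = -5
Add(106, Mul(-13, B)) = Add(106, Mul(-13, -5)) = Add(106, 65) = 171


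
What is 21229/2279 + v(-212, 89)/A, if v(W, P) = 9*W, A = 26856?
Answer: 15716047/1700134 ≈ 9.2440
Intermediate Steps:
21229/2279 + v(-212, 89)/A = 21229/2279 + (9*(-212))/26856 = 21229*(1/2279) - 1908*1/26856 = 21229/2279 - 53/746 = 15716047/1700134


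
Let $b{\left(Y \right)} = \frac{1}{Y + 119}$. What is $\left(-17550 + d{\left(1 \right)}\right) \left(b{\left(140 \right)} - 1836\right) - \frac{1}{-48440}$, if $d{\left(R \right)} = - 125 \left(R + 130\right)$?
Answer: $\frac{111634255003037}{1792280} \approx 6.2286 \cdot 10^{7}$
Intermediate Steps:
$d{\left(R \right)} = -16250 - 125 R$ ($d{\left(R \right)} = - 125 \left(130 + R\right) = -16250 - 125 R$)
$b{\left(Y \right)} = \frac{1}{119 + Y}$
$\left(-17550 + d{\left(1 \right)}\right) \left(b{\left(140 \right)} - 1836\right) - \frac{1}{-48440} = \left(-17550 - 16375\right) \left(\frac{1}{119 + 140} - 1836\right) - \frac{1}{-48440} = \left(-17550 - 16375\right) \left(\frac{1}{259} - 1836\right) - - \frac{1}{48440} = \left(-17550 - 16375\right) \left(\frac{1}{259} - 1836\right) + \frac{1}{48440} = \left(-33925\right) \left(- \frac{475523}{259}\right) + \frac{1}{48440} = \frac{16132117775}{259} + \frac{1}{48440} = \frac{111634255003037}{1792280}$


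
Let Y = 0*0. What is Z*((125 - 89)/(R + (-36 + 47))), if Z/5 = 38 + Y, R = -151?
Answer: -342/7 ≈ -48.857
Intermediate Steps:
Y = 0
Z = 190 (Z = 5*(38 + 0) = 5*38 = 190)
Z*((125 - 89)/(R + (-36 + 47))) = 190*((125 - 89)/(-151 + (-36 + 47))) = 190*(36/(-151 + 11)) = 190*(36/(-140)) = 190*(36*(-1/140)) = 190*(-9/35) = -342/7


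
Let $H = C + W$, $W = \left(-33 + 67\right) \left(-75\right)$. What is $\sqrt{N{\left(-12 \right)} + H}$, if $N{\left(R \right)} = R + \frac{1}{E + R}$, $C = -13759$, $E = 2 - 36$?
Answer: $\frac{i \sqrt{34535282}}{46} \approx 127.75 i$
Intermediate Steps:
$E = -34$
$W = -2550$ ($W = 34 \left(-75\right) = -2550$)
$N{\left(R \right)} = R + \frac{1}{-34 + R}$
$H = -16309$ ($H = -13759 - 2550 = -16309$)
$\sqrt{N{\left(-12 \right)} + H} = \sqrt{\frac{1 + \left(-12\right)^{2} - -408}{-34 - 12} - 16309} = \sqrt{\frac{1 + 144 + 408}{-46} - 16309} = \sqrt{\left(- \frac{1}{46}\right) 553 - 16309} = \sqrt{- \frac{553}{46} - 16309} = \sqrt{- \frac{750767}{46}} = \frac{i \sqrt{34535282}}{46}$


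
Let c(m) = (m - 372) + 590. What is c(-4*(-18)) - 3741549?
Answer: -3741259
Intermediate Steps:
c(m) = 218 + m (c(m) = (-372 + m) + 590 = 218 + m)
c(-4*(-18)) - 3741549 = (218 - 4*(-18)) - 3741549 = (218 + 72) - 3741549 = 290 - 3741549 = -3741259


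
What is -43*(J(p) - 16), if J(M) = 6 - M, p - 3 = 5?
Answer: 774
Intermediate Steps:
p = 8 (p = 3 + 5 = 8)
-43*(J(p) - 16) = -43*((6 - 1*8) - 16) = -43*((6 - 8) - 16) = -43*(-2 - 16) = -43*(-18) = 774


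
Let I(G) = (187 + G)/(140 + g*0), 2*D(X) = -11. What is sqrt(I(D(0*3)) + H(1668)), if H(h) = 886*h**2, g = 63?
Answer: sqrt(48314989119810)/140 ≈ 49649.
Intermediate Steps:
D(X) = -11/2 (D(X) = (1/2)*(-11) = -11/2)
I(G) = 187/140 + G/140 (I(G) = (187 + G)/(140 + 63*0) = (187 + G)/(140 + 0) = (187 + G)/140 = (187 + G)*(1/140) = 187/140 + G/140)
sqrt(I(D(0*3)) + H(1668)) = sqrt((187/140 + (1/140)*(-11/2)) + 886*1668**2) = sqrt((187/140 - 11/280) + 886*2782224) = sqrt(363/280 + 2465050464) = sqrt(690214130283/280) = sqrt(48314989119810)/140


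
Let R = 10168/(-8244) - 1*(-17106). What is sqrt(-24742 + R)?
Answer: I*sqrt(3604537402)/687 ≈ 87.391*I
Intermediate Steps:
R = 35252924/2061 (R = 10168*(-1/8244) + 17106 = -2542/2061 + 17106 = 35252924/2061 ≈ 17105.)
sqrt(-24742 + R) = sqrt(-24742 + 35252924/2061) = sqrt(-15740338/2061) = I*sqrt(3604537402)/687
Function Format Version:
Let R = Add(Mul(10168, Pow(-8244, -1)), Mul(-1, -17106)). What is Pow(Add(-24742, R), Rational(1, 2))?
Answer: Mul(Rational(1, 687), I, Pow(3604537402, Rational(1, 2))) ≈ Mul(87.391, I)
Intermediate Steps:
R = Rational(35252924, 2061) (R = Add(Mul(10168, Rational(-1, 8244)), 17106) = Add(Rational(-2542, 2061), 17106) = Rational(35252924, 2061) ≈ 17105.)
Pow(Add(-24742, R), Rational(1, 2)) = Pow(Add(-24742, Rational(35252924, 2061)), Rational(1, 2)) = Pow(Rational(-15740338, 2061), Rational(1, 2)) = Mul(Rational(1, 687), I, Pow(3604537402, Rational(1, 2)))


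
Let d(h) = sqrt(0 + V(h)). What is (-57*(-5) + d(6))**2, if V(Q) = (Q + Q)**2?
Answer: 88209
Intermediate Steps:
V(Q) = 4*Q**2 (V(Q) = (2*Q)**2 = 4*Q**2)
d(h) = 2*sqrt(h**2) (d(h) = sqrt(0 + 4*h**2) = sqrt(4*h**2) = 2*sqrt(h**2))
(-57*(-5) + d(6))**2 = (-57*(-5) + 2*sqrt(6**2))**2 = (285 + 2*sqrt(36))**2 = (285 + 2*6)**2 = (285 + 12)**2 = 297**2 = 88209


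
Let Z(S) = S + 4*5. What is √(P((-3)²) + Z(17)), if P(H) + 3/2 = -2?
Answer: √134/2 ≈ 5.7879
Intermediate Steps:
Z(S) = 20 + S (Z(S) = S + 20 = 20 + S)
P(H) = -7/2 (P(H) = -3/2 - 2 = -7/2)
√(P((-3)²) + Z(17)) = √(-7/2 + (20 + 17)) = √(-7/2 + 37) = √(67/2) = √134/2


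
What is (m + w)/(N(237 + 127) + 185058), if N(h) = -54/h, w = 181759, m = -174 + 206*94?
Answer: 12190906/11226843 ≈ 1.0859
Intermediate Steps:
m = 19190 (m = -174 + 19364 = 19190)
(m + w)/(N(237 + 127) + 185058) = (19190 + 181759)/(-54/(237 + 127) + 185058) = 200949/(-54/364 + 185058) = 200949/(-54*1/364 + 185058) = 200949/(-27/182 + 185058) = 200949/(33680529/182) = 200949*(182/33680529) = 12190906/11226843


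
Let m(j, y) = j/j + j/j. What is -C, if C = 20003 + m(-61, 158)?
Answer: -20005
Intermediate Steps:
m(j, y) = 2 (m(j, y) = 1 + 1 = 2)
C = 20005 (C = 20003 + 2 = 20005)
-C = -1*20005 = -20005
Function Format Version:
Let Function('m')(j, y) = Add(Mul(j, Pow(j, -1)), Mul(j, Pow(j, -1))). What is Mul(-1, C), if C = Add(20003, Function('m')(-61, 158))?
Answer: -20005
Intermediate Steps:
Function('m')(j, y) = 2 (Function('m')(j, y) = Add(1, 1) = 2)
C = 20005 (C = Add(20003, 2) = 20005)
Mul(-1, C) = Mul(-1, 20005) = -20005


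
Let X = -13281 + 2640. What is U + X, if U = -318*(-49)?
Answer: 4941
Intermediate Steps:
U = 15582
X = -10641
U + X = 15582 - 10641 = 4941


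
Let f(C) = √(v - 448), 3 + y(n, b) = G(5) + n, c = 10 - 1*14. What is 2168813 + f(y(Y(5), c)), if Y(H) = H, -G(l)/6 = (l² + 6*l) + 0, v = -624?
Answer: 2168813 + 4*I*√67 ≈ 2.1688e+6 + 32.741*I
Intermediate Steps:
G(l) = -36*l - 6*l² (G(l) = -6*((l² + 6*l) + 0) = -6*(l² + 6*l) = -36*l - 6*l²)
c = -4 (c = 10 - 14 = -4)
y(n, b) = -333 + n (y(n, b) = -3 + (-6*5*(6 + 5) + n) = -3 + (-6*5*11 + n) = -3 + (-330 + n) = -333 + n)
f(C) = 4*I*√67 (f(C) = √(-624 - 448) = √(-1072) = 4*I*√67)
2168813 + f(y(Y(5), c)) = 2168813 + 4*I*√67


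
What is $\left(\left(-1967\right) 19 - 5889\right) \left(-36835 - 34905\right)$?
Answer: $3103615880$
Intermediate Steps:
$\left(\left(-1967\right) 19 - 5889\right) \left(-36835 - 34905\right) = \left(-37373 - 5889\right) \left(-71740\right) = \left(-43262\right) \left(-71740\right) = 3103615880$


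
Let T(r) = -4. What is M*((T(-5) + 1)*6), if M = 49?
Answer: -882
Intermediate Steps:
M*((T(-5) + 1)*6) = 49*((-4 + 1)*6) = 49*(-3*6) = 49*(-18) = -882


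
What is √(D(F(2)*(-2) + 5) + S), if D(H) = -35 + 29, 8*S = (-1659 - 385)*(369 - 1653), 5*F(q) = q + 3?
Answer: 2*√82014 ≈ 572.76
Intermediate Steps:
F(q) = ⅗ + q/5 (F(q) = (q + 3)/5 = (3 + q)/5 = ⅗ + q/5)
S = 328062 (S = ((-1659 - 385)*(369 - 1653))/8 = (-2044*(-1284))/8 = (⅛)*2624496 = 328062)
D(H) = -6
√(D(F(2)*(-2) + 5) + S) = √(-6 + 328062) = √328056 = 2*√82014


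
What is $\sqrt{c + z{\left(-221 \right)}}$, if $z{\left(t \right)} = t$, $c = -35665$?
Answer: $i \sqrt{35886} \approx 189.44 i$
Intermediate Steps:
$\sqrt{c + z{\left(-221 \right)}} = \sqrt{-35665 - 221} = \sqrt{-35886} = i \sqrt{35886}$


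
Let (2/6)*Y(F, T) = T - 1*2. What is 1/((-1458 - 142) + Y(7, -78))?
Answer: -1/1840 ≈ -0.00054348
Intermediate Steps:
Y(F, T) = -6 + 3*T (Y(F, T) = 3*(T - 1*2) = 3*(T - 2) = 3*(-2 + T) = -6 + 3*T)
1/((-1458 - 142) + Y(7, -78)) = 1/((-1458 - 142) + (-6 + 3*(-78))) = 1/(-1600 + (-6 - 234)) = 1/(-1600 - 240) = 1/(-1840) = -1/1840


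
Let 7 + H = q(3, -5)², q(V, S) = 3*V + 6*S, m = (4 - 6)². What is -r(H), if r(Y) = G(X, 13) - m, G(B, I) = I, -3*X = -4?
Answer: -9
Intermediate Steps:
X = 4/3 (X = -⅓*(-4) = 4/3 ≈ 1.3333)
m = 4 (m = (-2)² = 4)
H = 434 (H = -7 + (3*3 + 6*(-5))² = -7 + (9 - 30)² = -7 + (-21)² = -7 + 441 = 434)
r(Y) = 9 (r(Y) = 13 - 1*4 = 13 - 4 = 9)
-r(H) = -1*9 = -9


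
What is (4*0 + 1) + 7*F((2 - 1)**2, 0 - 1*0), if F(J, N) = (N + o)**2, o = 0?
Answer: 1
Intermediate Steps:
F(J, N) = N**2 (F(J, N) = (N + 0)**2 = N**2)
(4*0 + 1) + 7*F((2 - 1)**2, 0 - 1*0) = (4*0 + 1) + 7*(0 - 1*0)**2 = (0 + 1) + 7*(0 + 0)**2 = 1 + 7*0**2 = 1 + 7*0 = 1 + 0 = 1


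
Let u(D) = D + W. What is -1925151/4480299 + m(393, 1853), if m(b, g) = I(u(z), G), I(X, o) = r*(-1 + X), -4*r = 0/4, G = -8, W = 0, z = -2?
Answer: -641717/1493433 ≈ -0.42969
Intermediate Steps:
u(D) = D (u(D) = D + 0 = D)
r = 0 (r = -0/4 = -¼*0 = 0)
I(X, o) = 0 (I(X, o) = 0*(-1 + X) = 0)
m(b, g) = 0
-1925151/4480299 + m(393, 1853) = -1925151/4480299 + 0 = -1925151*1/4480299 + 0 = -641717/1493433 + 0 = -641717/1493433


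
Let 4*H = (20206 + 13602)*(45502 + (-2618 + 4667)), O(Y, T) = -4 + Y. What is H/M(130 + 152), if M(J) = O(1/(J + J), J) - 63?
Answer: -226672193328/37787 ≈ -5.9987e+6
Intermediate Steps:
H = 401901052 (H = ((20206 + 13602)*(45502 + (-2618 + 4667)))/4 = (33808*(45502 + 2049))/4 = (33808*47551)/4 = (¼)*1607604208 = 401901052)
M(J) = -67 + 1/(2*J) (M(J) = (-4 + 1/(J + J)) - 63 = (-4 + 1/(2*J)) - 63 = -67 + 1/(2*J))
H/M(130 + 152) = 401901052/(-67 + 1/(2*(130 + 152))) = 401901052/(-67 + (½)/282) = 401901052/(-67 + (½)*(1/282)) = 401901052/(-67 + 1/564) = 401901052/(-37787/564) = 401901052*(-564/37787) = -226672193328/37787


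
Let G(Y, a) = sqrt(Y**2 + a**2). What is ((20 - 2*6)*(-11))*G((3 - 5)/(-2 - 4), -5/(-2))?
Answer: -44*sqrt(229)/3 ≈ -221.95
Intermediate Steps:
((20 - 2*6)*(-11))*G((3 - 5)/(-2 - 4), -5/(-2)) = ((20 - 2*6)*(-11))*sqrt(((3 - 5)/(-2 - 4))**2 + (-5/(-2))**2) = ((20 - 12)*(-11))*sqrt((-2/(-6))**2 + (-5*(-1/2))**2) = (8*(-11))*sqrt((-2*(-1/6))**2 + (5/2)**2) = -88*sqrt((1/3)**2 + 25/4) = -88*sqrt(1/9 + 25/4) = -44*sqrt(229)/3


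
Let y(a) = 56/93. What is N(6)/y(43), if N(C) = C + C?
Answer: 279/14 ≈ 19.929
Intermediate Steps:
N(C) = 2*C
y(a) = 56/93 (y(a) = 56*(1/93) = 56/93)
N(6)/y(43) = (2*6)/(56/93) = 12*(93/56) = 279/14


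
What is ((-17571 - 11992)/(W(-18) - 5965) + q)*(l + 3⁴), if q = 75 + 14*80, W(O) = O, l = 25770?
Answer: 185590740048/5983 ≈ 3.1020e+7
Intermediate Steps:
q = 1195 (q = 75 + 1120 = 1195)
((-17571 - 11992)/(W(-18) - 5965) + q)*(l + 3⁴) = ((-17571 - 11992)/(-18 - 5965) + 1195)*(25770 + 3⁴) = (-29563/(-5983) + 1195)*(25770 + 81) = (-29563*(-1/5983) + 1195)*25851 = (29563/5983 + 1195)*25851 = (7179248/5983)*25851 = 185590740048/5983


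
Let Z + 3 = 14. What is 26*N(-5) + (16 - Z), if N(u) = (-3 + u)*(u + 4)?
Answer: 213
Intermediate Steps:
Z = 11 (Z = -3 + 14 = 11)
N(u) = (-3 + u)*(4 + u)
26*N(-5) + (16 - Z) = 26*(-12 - 5 + (-5)²) + (16 - 1*11) = 26*(-12 - 5 + 25) + (16 - 11) = 26*8 + 5 = 208 + 5 = 213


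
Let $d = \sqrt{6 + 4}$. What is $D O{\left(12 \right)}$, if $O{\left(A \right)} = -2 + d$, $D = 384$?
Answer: $-768 + 384 \sqrt{10} \approx 446.31$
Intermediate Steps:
$d = \sqrt{10} \approx 3.1623$
$O{\left(A \right)} = -2 + \sqrt{10}$
$D O{\left(12 \right)} = 384 \left(-2 + \sqrt{10}\right) = -768 + 384 \sqrt{10}$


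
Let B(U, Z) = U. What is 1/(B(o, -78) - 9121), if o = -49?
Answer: -1/9170 ≈ -0.00010905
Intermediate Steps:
1/(B(o, -78) - 9121) = 1/(-49 - 9121) = 1/(-9170) = -1/9170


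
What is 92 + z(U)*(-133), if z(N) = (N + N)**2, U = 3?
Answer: -4696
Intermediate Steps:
z(N) = 4*N**2 (z(N) = (2*N)**2 = 4*N**2)
92 + z(U)*(-133) = 92 + (4*3**2)*(-133) = 92 + (4*9)*(-133) = 92 + 36*(-133) = 92 - 4788 = -4696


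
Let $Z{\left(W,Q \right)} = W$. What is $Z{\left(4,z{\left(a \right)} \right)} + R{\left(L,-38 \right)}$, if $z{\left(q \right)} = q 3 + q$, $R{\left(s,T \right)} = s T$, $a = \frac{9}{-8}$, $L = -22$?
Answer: $840$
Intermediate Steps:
$a = - \frac{9}{8}$ ($a = 9 \left(- \frac{1}{8}\right) = - \frac{9}{8} \approx -1.125$)
$R{\left(s,T \right)} = T s$
$z{\left(q \right)} = 4 q$ ($z{\left(q \right)} = 3 q + q = 4 q$)
$Z{\left(4,z{\left(a \right)} \right)} + R{\left(L,-38 \right)} = 4 - -836 = 4 + 836 = 840$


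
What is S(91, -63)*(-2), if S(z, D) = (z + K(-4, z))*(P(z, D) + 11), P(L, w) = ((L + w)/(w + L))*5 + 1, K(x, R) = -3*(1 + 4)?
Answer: -2584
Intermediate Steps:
K(x, R) = -15 (K(x, R) = -3*5 = -15)
P(L, w) = 6 (P(L, w) = ((L + w)/(L + w))*5 + 1 = 1*5 + 1 = 5 + 1 = 6)
S(z, D) = -255 + 17*z (S(z, D) = (z - 15)*(6 + 11) = (-15 + z)*17 = -255 + 17*z)
S(91, -63)*(-2) = (-255 + 17*91)*(-2) = (-255 + 1547)*(-2) = 1292*(-2) = -2584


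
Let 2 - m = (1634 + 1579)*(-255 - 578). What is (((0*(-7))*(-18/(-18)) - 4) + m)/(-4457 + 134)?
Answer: -2676427/4323 ≈ -619.11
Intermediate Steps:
m = 2676431 (m = 2 - (1634 + 1579)*(-255 - 578) = 2 - 3213*(-833) = 2 - 1*(-2676429) = 2 + 2676429 = 2676431)
(((0*(-7))*(-18/(-18)) - 4) + m)/(-4457 + 134) = (((0*(-7))*(-18/(-18)) - 4) + 2676431)/(-4457 + 134) = ((0*(-18*(-1/18)) - 4) + 2676431)/(-4323) = ((0*1 - 4) + 2676431)*(-1/4323) = ((0 - 4) + 2676431)*(-1/4323) = (-4 + 2676431)*(-1/4323) = 2676427*(-1/4323) = -2676427/4323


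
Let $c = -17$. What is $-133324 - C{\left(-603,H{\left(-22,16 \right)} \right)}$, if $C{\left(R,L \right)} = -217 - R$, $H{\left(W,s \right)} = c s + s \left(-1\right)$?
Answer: $-133710$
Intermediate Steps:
$H{\left(W,s \right)} = - 18 s$ ($H{\left(W,s \right)} = - 17 s + s \left(-1\right) = - 17 s - s = - 18 s$)
$-133324 - C{\left(-603,H{\left(-22,16 \right)} \right)} = -133324 - \left(-217 - -603\right) = -133324 - \left(-217 + 603\right) = -133324 - 386 = -133710$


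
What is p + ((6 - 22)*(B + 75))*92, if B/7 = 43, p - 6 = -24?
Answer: -553490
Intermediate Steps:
p = -18 (p = 6 - 24 = -18)
B = 301 (B = 7*43 = 301)
p + ((6 - 22)*(B + 75))*92 = -18 + ((6 - 22)*(301 + 75))*92 = -18 - 16*376*92 = -18 - 6016*92 = -18 - 553472 = -553490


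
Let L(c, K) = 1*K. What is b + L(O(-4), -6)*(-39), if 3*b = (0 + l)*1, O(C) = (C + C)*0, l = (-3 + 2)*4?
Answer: 698/3 ≈ 232.67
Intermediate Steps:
l = -4 (l = -1*4 = -4)
O(C) = 0 (O(C) = (2*C)*0 = 0)
b = -4/3 (b = ((0 - 4)*1)/3 = (-4*1)/3 = (1/3)*(-4) = -4/3 ≈ -1.3333)
L(c, K) = K
b + L(O(-4), -6)*(-39) = -4/3 - 6*(-39) = -4/3 + 234 = 698/3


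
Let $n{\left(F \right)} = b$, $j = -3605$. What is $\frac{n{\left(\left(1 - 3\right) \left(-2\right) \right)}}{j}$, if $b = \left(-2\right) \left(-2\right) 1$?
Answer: $- \frac{4}{3605} \approx -0.0011096$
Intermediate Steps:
$b = 4$ ($b = 4 \cdot 1 = 4$)
$n{\left(F \right)} = 4$
$\frac{n{\left(\left(1 - 3\right) \left(-2\right) \right)}}{j} = \frac{4}{-3605} = 4 \left(- \frac{1}{3605}\right) = - \frac{4}{3605}$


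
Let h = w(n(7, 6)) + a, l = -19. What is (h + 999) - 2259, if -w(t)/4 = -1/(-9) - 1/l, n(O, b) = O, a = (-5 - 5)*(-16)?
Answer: -188212/171 ≈ -1100.7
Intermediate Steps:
a = 160 (a = -10*(-16) = 160)
w(t) = -112/171 (w(t) = -4*(-1/(-9) - 1/(-19)) = -4*(-1*(-1/9) - 1*(-1/19)) = -4*(1/9 + 1/19) = -4*28/171 = -112/171)
h = 27248/171 (h = -112/171 + 160 = 27248/171 ≈ 159.34)
(h + 999) - 2259 = (27248/171 + 999) - 2259 = 198077/171 - 2259 = -188212/171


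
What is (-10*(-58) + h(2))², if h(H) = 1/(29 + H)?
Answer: 323316361/961 ≈ 3.3644e+5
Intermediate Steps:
(-10*(-58) + h(2))² = (-10*(-58) + 1/(29 + 2))² = (580 + 1/31)² = (17981/31)² = 323316361/961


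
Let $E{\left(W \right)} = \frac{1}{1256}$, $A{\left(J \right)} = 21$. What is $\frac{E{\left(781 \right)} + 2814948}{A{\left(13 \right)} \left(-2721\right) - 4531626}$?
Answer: $- \frac{3535574689}{5763491352} \approx -0.61344$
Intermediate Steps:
$E{\left(W \right)} = \frac{1}{1256}$
$\frac{E{\left(781 \right)} + 2814948}{A{\left(13 \right)} \left(-2721\right) - 4531626} = \frac{\frac{1}{1256} + 2814948}{21 \left(-2721\right) - 4531626} = \frac{3535574689}{1256 \left(-57141 - 4531626\right)} = \frac{3535574689}{1256 \left(-4588767\right)} = \frac{3535574689}{1256} \left(- \frac{1}{4588767}\right) = - \frac{3535574689}{5763491352}$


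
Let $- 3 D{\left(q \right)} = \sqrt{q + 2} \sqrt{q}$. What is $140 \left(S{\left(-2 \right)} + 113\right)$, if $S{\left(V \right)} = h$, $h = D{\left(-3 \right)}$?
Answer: $15820 + \frac{140 \sqrt{3}}{3} \approx 15901.0$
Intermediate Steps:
$D{\left(q \right)} = - \frac{\sqrt{q} \sqrt{2 + q}}{3}$ ($D{\left(q \right)} = - \frac{\sqrt{q + 2} \sqrt{q}}{3} = - \frac{\sqrt{2 + q} \sqrt{q}}{3} = - \frac{\sqrt{q} \sqrt{2 + q}}{3}$)
$h = \frac{\sqrt{3}}{3}$ ($h = - \frac{\sqrt{-3} \sqrt{2 - 3}}{3} = - \frac{i \sqrt{3} \sqrt{-1}}{3} = - \frac{i \sqrt{3} i}{3} = \frac{\sqrt{3}}{3} \approx 0.57735$)
$S{\left(V \right)} = \frac{\sqrt{3}}{3}$
$140 \left(S{\left(-2 \right)} + 113\right) = 140 \left(\frac{\sqrt{3}}{3} + 113\right) = 140 \left(113 + \frac{\sqrt{3}}{3}\right) = 15820 + \frac{140 \sqrt{3}}{3}$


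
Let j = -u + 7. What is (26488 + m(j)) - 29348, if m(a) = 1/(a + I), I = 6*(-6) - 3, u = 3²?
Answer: -117261/41 ≈ -2860.0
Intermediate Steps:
u = 9
j = -2 (j = -1*9 + 7 = -9 + 7 = -2)
I = -39 (I = -36 - 3 = -39)
m(a) = 1/(-39 + a) (m(a) = 1/(a - 39) = 1/(-39 + a))
(26488 + m(j)) - 29348 = (26488 + 1/(-39 - 2)) - 29348 = (26488 + 1/(-41)) - 29348 = (26488 - 1/41) - 29348 = 1086007/41 - 29348 = -117261/41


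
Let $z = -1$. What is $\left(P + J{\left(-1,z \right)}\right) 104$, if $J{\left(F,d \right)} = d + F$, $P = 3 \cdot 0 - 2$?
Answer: $-416$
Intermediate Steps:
$P = -2$ ($P = 0 - 2 = -2$)
$J{\left(F,d \right)} = F + d$
$\left(P + J{\left(-1,z \right)}\right) 104 = \left(-2 - 2\right) 104 = \left(-4\right) 104 = -416$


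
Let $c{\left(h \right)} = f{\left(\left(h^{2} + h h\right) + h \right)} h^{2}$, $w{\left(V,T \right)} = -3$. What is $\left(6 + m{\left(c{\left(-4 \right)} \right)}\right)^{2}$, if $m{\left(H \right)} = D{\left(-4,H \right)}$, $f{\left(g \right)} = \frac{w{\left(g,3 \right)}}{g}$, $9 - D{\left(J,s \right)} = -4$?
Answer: $361$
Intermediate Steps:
$D{\left(J,s \right)} = 13$ ($D{\left(J,s \right)} = 9 - -4 = 9 + 4 = 13$)
$f{\left(g \right)} = - \frac{3}{g}$
$c{\left(h \right)} = - \frac{3 h^{2}}{h + 2 h^{2}}$ ($c{\left(h \right)} = - \frac{3}{\left(h^{2} + h h\right) + h} h^{2} = - \frac{3}{\left(h^{2} + h^{2}\right) + h} h^{2} = - \frac{3}{2 h^{2} + h} h^{2} = - \frac{3}{h + 2 h^{2}} h^{2} = - \frac{3 h^{2}}{h + 2 h^{2}}$)
$m{\left(H \right)} = 13$
$\left(6 + m{\left(c{\left(-4 \right)} \right)}\right)^{2} = \left(6 + 13\right)^{2} = 19^{2} = 361$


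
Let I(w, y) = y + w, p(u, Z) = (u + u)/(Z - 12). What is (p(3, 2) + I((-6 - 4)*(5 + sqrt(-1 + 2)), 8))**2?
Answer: 69169/25 ≈ 2766.8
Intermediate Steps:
p(u, Z) = 2*u/(-12 + Z) (p(u, Z) = (2*u)/(-12 + Z) = 2*u/(-12 + Z))
I(w, y) = w + y
(p(3, 2) + I((-6 - 4)*(5 + sqrt(-1 + 2)), 8))**2 = (2*3/(-12 + 2) + ((-6 - 4)*(5 + sqrt(-1 + 2)) + 8))**2 = (2*3/(-10) + (-10*(5 + sqrt(1)) + 8))**2 = (2*3*(-1/10) + (-10*(5 + 1) + 8))**2 = (-3/5 + (-10*6 + 8))**2 = (-3/5 + (-60 + 8))**2 = (-3/5 - 52)**2 = (-263/5)**2 = 69169/25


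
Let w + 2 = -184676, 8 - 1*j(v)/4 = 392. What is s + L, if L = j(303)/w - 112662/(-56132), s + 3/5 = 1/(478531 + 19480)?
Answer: 9133910877014863/6453192608510570 ≈ 1.4154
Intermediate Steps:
s = -1494028/2490055 (s = -3/5 + 1/(478531 + 19480) = -3/5 + 1/498011 = -1494028/2490055 ≈ -0.60000)
j(v) = -1536 (j(v) = 32 - 4*392 = 32 - 1568 = -1536)
w = -184678 (w = -2 - 184676 = -184678)
L = 5223102897/2591586374 (L = -1536/(-184678) - 112662/(-56132) = -1536*(-1/184678) - 112662*(-1/56132) = 768/92339 + 56331/28066 = 5223102897/2591586374 ≈ 2.0154)
s + L = -1494028/2490055 + 5223102897/2591586374 = 9133910877014863/6453192608510570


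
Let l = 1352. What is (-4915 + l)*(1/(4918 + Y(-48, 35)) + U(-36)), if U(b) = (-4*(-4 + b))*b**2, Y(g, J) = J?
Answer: -3659393690603/4953 ≈ -7.3882e+8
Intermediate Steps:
U(b) = b**2*(16 - 4*b) (U(b) = (16 - 4*b)*b**2 = b**2*(16 - 4*b))
(-4915 + l)*(1/(4918 + Y(-48, 35)) + U(-36)) = (-4915 + 1352)*(1/(4918 + 35) + 4*(-36)**2*(4 - 1*(-36))) = -3563*(1/4953 + 4*1296*(4 + 36)) = -3563*(1/4953 + 4*1296*40) = -3563*(1/4953 + 207360) = -3563*1027054081/4953 = -3659393690603/4953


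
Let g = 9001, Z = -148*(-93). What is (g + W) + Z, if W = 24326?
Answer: 47091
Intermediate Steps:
Z = 13764
(g + W) + Z = (9001 + 24326) + 13764 = 33327 + 13764 = 47091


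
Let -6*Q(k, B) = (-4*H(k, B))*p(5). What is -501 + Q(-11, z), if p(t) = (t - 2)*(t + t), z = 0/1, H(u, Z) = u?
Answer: -721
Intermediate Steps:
z = 0 (z = 0*1 = 0)
p(t) = 2*t*(-2 + t) (p(t) = (-2 + t)*(2*t) = 2*t*(-2 + t))
Q(k, B) = 20*k (Q(k, B) = -(-4*k)*2*5*(-2 + 5)/6 = -(-4*k)*2*5*3/6 = -(-4*k)*30/6 = -(-20)*k = 20*k)
-501 + Q(-11, z) = -501 + 20*(-11) = -501 - 220 = -721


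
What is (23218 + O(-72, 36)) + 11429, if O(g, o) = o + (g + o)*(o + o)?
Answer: 32091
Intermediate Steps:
O(g, o) = o + 2*o*(g + o) (O(g, o) = o + (g + o)*(2*o) = o + 2*o*(g + o))
(23218 + O(-72, 36)) + 11429 = (23218 + 36*(1 + 2*(-72) + 2*36)) + 11429 = (23218 + 36*(1 - 144 + 72)) + 11429 = (23218 + 36*(-71)) + 11429 = (23218 - 2556) + 11429 = 20662 + 11429 = 32091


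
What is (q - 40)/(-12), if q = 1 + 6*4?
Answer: 5/4 ≈ 1.2500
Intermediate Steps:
q = 25 (q = 1 + 24 = 25)
(q - 40)/(-12) = (25 - 40)/(-12) = -1/12*(-15) = 5/4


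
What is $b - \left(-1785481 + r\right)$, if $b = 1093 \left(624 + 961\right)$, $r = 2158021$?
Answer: $1359865$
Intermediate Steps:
$b = 1732405$ ($b = 1093 \cdot 1585 = 1732405$)
$b - \left(-1785481 + r\right) = 1732405 + \left(1785481 - 2158021\right) = 1732405 - 372540 = 1359865$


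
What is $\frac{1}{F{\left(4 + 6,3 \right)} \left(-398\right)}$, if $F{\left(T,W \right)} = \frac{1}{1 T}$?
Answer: $- \frac{5}{199} \approx -0.025126$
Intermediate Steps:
$F{\left(T,W \right)} = \frac{1}{T}$
$\frac{1}{F{\left(4 + 6,3 \right)} \left(-398\right)} = \frac{1}{\frac{1}{4 + 6} \left(-398\right)} = \frac{1}{\frac{1}{10} \left(-398\right)} = \frac{1}{- \frac{199}{5}} = - \frac{5}{199}$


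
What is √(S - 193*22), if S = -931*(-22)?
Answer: 6*√451 ≈ 127.42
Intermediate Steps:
S = 20482
√(S - 193*22) = √(20482 - 193*22) = √(20482 - 4246) = √16236 = 6*√451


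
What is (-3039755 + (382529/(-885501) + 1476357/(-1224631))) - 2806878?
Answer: -6340160615168555579/1084411975131 ≈ -5.8466e+6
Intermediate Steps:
(-3039755 + (382529/(-885501) + 1476357/(-1224631))) - 2806878 = (-3039755 + (382529*(-1/885501) + 1476357*(-1/1224631))) - 2806878 = (-3039755 + (-382529/885501 - 1476357/1224631)) - 2806878 = (-3039755 - 1775772471656/1084411975131) - 2806878 = -3296348499236804561/1084411975131 - 2806878 = -6340160615168555579/1084411975131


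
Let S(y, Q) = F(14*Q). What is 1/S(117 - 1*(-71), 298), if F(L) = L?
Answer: 1/4172 ≈ 0.00023969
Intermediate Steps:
S(y, Q) = 14*Q
1/S(117 - 1*(-71), 298) = 1/(14*298) = 1/4172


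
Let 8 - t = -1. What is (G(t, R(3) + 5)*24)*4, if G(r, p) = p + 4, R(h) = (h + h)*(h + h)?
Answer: 4320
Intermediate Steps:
t = 9 (t = 8 - 1*(-1) = 8 + 1 = 9)
R(h) = 4*h² (R(h) = (2*h)*(2*h) = 4*h²)
G(r, p) = 4 + p
(G(t, R(3) + 5)*24)*4 = ((4 + (4*3² + 5))*24)*4 = ((4 + (4*9 + 5))*24)*4 = ((4 + (36 + 5))*24)*4 = ((4 + 41)*24)*4 = (45*24)*4 = 1080*4 = 4320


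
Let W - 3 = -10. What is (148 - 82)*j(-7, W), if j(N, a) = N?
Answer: -462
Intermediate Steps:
W = -7 (W = 3 - 10 = -7)
(148 - 82)*j(-7, W) = (148 - 82)*(-7) = 66*(-7) = -462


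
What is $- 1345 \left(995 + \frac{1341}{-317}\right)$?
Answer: $- \frac{422429530}{317} \approx -1.3326 \cdot 10^{6}$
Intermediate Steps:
$- 1345 \left(995 + \frac{1341}{-317}\right) = - 1345 \left(995 + 1341 \left(- \frac{1}{317}\right)\right) = - 1345 \left(995 - \frac{1341}{317}\right) = \left(-1345\right) \frac{314074}{317} = - \frac{422429530}{317}$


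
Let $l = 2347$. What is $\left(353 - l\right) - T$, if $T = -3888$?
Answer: $1894$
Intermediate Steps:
$\left(353 - l\right) - T = \left(353 - 2347\right) - -3888 = \left(353 - 2347\right) + 3888 = -1994 + 3888 = 1894$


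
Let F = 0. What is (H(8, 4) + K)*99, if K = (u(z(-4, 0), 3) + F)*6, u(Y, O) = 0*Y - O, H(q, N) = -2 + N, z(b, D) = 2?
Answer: -1584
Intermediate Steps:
u(Y, O) = -O (u(Y, O) = 0 - O = -O)
K = -18 (K = (-1*3 + 0)*6 = (-3 + 0)*6 = -3*6 = -18)
(H(8, 4) + K)*99 = ((-2 + 4) - 18)*99 = (2 - 18)*99 = -16*99 = -1584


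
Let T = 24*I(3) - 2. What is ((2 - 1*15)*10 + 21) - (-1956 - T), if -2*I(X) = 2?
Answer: 1821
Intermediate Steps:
I(X) = -1 (I(X) = -½*2 = -1)
T = -26 (T = 24*(-1) - 2 = -24 - 2 = -26)
((2 - 1*15)*10 + 21) - (-1956 - T) = ((2 - 1*15)*10 + 21) - (-1956 - 1*(-26)) = ((2 - 15)*10 + 21) - (-1956 + 26) = (-13*10 + 21) - 1*(-1930) = (-130 + 21) + 1930 = -109 + 1930 = 1821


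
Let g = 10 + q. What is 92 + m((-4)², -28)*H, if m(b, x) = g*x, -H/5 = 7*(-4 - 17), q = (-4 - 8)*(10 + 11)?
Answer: 4980452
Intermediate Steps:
q = -252 (q = -12*21 = -252)
H = 735 (H = -35*(-4 - 17) = -35*(-21) = -5*(-147) = 735)
g = -242 (g = 10 - 252 = -242)
m(b, x) = -242*x
92 + m((-4)², -28)*H = 92 - 242*(-28)*735 = 92 + 6776*735 = 92 + 4980360 = 4980452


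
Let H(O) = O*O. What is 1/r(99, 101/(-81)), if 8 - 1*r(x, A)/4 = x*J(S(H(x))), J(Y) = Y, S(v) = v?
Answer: -1/3881164 ≈ -2.5765e-7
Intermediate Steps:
H(O) = O²
r(x, A) = 32 - 4*x³ (r(x, A) = 32 - 4*x*x² = 32 - 4*x³)
1/r(99, 101/(-81)) = 1/(32 - 4*99³) = 1/(32 - 4*970299) = 1/(32 - 3881196) = 1/(-3881164) = -1/3881164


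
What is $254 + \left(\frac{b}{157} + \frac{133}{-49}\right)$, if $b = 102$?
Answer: $\frac{276877}{1099} \approx 251.94$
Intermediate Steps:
$254 + \left(\frac{b}{157} + \frac{133}{-49}\right) = 254 + \left(\frac{102}{157} + \frac{133}{-49}\right) = 254 + \left(102 \cdot \frac{1}{157} + 133 \left(- \frac{1}{49}\right)\right) = 254 + \left(\frac{102}{157} - \frac{19}{7}\right) = 254 - \frac{2269}{1099} = \frac{276877}{1099}$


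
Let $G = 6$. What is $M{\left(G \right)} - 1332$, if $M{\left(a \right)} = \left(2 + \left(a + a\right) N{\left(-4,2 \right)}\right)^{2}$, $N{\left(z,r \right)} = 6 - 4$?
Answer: $-656$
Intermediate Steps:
$N{\left(z,r \right)} = 2$
$M{\left(a \right)} = \left(2 + 4 a\right)^{2}$ ($M{\left(a \right)} = \left(2 + \left(a + a\right) 2\right)^{2} = \left(2 + 2 a 2\right)^{2} = \left(2 + 4 a\right)^{2}$)
$M{\left(G \right)} - 1332 = 4 \left(1 + 2 \cdot 6\right)^{2} - 1332 = 4 \left(1 + 12\right)^{2} - 1332 = 4 \cdot 13^{2} - 1332 = 4 \cdot 169 - 1332 = 676 - 1332 = -656$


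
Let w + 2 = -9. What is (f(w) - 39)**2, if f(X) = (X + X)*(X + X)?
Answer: 198025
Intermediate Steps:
w = -11 (w = -2 - 9 = -11)
f(X) = 4*X**2 (f(X) = (2*X)*(2*X) = 4*X**2)
(f(w) - 39)**2 = (4*(-11)**2 - 39)**2 = (4*121 - 39)**2 = (484 - 39)**2 = 445**2 = 198025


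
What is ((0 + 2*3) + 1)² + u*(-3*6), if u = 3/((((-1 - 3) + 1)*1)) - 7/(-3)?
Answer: 25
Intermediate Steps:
u = 4/3 (u = 3/(((-4 + 1)*1)) - 7*(-⅓) = 3/((-3*1)) + 7/3 = 3/(-3) + 7/3 = 3*(-⅓) + 7/3 = -1 + 7/3 = 4/3 ≈ 1.3333)
((0 + 2*3) + 1)² + u*(-3*6) = ((0 + 2*3) + 1)² + 4*(-3*6)/3 = ((0 + 6) + 1)² + (4/3)*(-18) = (6 + 1)² - 24 = 7² - 24 = 49 - 24 = 25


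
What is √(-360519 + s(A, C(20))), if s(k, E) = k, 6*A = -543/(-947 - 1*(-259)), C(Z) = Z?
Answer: I*√42662360818/344 ≈ 600.43*I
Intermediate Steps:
A = 181/1376 (A = (-543/(-947 - 1*(-259)))/6 = (-543/(-947 + 259))/6 = (-543/(-688))/6 = (-543*(-1/688))/6 = (⅙)*(543/688) = 181/1376 ≈ 0.13154)
√(-360519 + s(A, C(20))) = √(-360519 + 181/1376) = √(-496073963/1376) = I*√42662360818/344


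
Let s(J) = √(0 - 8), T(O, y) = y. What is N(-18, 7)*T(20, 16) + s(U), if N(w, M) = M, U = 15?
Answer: 112 + 2*I*√2 ≈ 112.0 + 2.8284*I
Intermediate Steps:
s(J) = 2*I*√2 (s(J) = √(-8) = 2*I*√2)
N(-18, 7)*T(20, 16) + s(U) = 7*16 + 2*I*√2 = 112 + 2*I*√2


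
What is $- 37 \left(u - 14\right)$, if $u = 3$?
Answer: $407$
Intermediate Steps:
$- 37 \left(u - 14\right) = - 37 \left(3 - 14\right) = \left(-37\right) \left(-11\right) = 407$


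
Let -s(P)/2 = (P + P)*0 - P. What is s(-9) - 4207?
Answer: -4225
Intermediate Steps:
s(P) = 2*P (s(P) = -2*((P + P)*0 - P) = -2*((2*P)*0 - P) = -2*(0 - P) = -(-2)*P = 2*P)
s(-9) - 4207 = 2*(-9) - 4207 = -18 - 4207 = -4225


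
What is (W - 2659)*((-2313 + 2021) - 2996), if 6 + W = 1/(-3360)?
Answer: 1226752937/140 ≈ 8.7625e+6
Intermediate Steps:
W = -20161/3360 (W = -6 + 1/(-3360) = -6 - 1/3360 = -20161/3360 ≈ -6.0003)
(W - 2659)*((-2313 + 2021) - 2996) = (-20161/3360 - 2659)*((-2313 + 2021) - 2996) = -8954401*(-292 - 2996)/3360 = -8954401/3360*(-3288) = 1226752937/140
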